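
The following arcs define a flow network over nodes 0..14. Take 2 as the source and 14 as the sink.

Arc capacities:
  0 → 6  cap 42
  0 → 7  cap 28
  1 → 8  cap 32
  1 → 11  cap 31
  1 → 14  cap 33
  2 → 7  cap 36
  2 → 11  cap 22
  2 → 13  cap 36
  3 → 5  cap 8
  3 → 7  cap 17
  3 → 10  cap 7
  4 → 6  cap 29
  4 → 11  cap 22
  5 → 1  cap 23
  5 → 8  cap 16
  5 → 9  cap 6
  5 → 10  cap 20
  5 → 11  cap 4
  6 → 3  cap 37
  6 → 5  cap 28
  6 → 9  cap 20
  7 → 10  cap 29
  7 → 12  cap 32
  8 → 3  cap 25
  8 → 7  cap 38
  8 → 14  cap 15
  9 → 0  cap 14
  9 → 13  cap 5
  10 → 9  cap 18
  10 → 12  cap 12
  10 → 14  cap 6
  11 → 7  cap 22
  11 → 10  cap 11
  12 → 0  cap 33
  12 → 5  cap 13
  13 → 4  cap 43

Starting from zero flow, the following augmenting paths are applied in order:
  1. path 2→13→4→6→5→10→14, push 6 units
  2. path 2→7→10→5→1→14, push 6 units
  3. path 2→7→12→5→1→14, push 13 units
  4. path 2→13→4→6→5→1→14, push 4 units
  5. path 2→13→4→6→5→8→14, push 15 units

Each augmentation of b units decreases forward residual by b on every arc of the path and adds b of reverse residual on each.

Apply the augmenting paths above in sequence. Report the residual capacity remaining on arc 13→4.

after path 1 (2→13→4→6→5→10→14, push 6): res(13,4)=37
after path 2 (2→7→10→5→1→14, push 6): res(13,4)=37
after path 3 (2→7→12→5→1→14, push 13): res(13,4)=37
after path 4 (2→13→4→6→5→1→14, push 4): res(13,4)=33
after path 5 (2→13→4→6→5→8→14, push 15): res(13,4)=18

Residual capacity of (13,4): 18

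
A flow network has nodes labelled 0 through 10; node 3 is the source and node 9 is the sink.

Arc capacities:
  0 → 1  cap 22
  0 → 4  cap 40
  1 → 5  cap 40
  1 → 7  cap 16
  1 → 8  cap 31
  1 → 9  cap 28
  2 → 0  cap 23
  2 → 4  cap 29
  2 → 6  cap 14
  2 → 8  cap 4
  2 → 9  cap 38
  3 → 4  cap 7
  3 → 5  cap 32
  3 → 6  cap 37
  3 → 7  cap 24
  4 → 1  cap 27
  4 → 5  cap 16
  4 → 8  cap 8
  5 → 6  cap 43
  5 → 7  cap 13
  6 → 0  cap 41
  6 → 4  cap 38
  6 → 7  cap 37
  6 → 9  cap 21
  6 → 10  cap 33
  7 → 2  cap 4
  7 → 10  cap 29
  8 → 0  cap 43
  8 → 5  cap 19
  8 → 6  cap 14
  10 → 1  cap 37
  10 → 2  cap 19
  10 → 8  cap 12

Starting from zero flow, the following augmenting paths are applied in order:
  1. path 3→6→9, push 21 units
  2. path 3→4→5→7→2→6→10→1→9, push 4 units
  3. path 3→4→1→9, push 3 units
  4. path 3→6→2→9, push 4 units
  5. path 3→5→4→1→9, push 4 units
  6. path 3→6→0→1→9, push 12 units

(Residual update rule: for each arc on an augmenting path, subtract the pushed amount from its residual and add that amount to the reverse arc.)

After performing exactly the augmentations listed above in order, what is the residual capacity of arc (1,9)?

Residual capacity of (1,9): 5

after path 1 (3→6→9, push 21): res(1,9)=28
after path 2 (3→4→5→7→2→6→10→1→9, push 4): res(1,9)=24
after path 3 (3→4→1→9, push 3): res(1,9)=21
after path 4 (3→6→2→9, push 4): res(1,9)=21
after path 5 (3→5→4→1→9, push 4): res(1,9)=17
after path 6 (3→6→0→1→9, push 12): res(1,9)=5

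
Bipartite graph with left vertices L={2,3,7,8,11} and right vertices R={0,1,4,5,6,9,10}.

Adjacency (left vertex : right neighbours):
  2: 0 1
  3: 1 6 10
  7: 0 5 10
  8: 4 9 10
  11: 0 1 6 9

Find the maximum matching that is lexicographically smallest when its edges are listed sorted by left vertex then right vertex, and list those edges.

|M| = 5 (so the lex-smallest maximum matching has 5 edges)
process left vertices in ascending order; for each, take the smallest-labelled available neighbour that still permits 5 edges overall, or leave it unmatched if none does
lex-smallest matching: {2-0, 3-1, 7-5, 8-4, 11-6}

Lex-smallest maximum matching: {(2,0), (3,1), (7,5), (8,4), (11,6)}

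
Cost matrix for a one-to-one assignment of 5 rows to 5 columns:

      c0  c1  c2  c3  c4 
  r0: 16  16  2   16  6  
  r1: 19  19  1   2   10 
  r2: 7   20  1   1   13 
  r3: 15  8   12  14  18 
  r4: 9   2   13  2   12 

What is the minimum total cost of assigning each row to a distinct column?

Minimum assignment cost: 24

optimal assignment: row0→col4 (cost 6), row1→col2 (cost 1), row2→col0 (cost 7), row3→col1 (cost 8), row4→col3 (cost 2)
total = 6 + 1 + 7 + 8 + 2 = 24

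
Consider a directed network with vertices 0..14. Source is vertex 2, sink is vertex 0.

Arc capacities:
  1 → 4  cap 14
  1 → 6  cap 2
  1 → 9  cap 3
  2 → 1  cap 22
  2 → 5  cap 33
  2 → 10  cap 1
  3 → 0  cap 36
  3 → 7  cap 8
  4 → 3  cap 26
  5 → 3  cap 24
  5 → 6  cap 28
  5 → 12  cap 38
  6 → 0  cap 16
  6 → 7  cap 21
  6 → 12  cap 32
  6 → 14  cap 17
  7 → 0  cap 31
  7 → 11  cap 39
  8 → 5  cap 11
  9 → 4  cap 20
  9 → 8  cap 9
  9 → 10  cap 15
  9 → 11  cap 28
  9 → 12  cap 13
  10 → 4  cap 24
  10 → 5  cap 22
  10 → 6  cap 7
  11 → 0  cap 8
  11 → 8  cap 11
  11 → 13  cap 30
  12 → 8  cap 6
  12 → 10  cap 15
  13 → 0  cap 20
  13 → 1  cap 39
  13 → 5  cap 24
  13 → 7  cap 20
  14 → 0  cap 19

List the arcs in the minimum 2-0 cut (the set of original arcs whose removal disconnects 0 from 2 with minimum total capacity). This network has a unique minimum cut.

augment #1: 2→1→6→0 push 2
augment #2: 2→5→3→0 push 24
augment #3: 2→5→6→0 push 9
augment #4: 2→10→6→0 push 1
augment #5: 2→1→4→3→0 push 12
augment #6: 2→1→9→11→0 push 3
augment #7: 2→1→4→3→7→0 push 2
max flow = 53; residual-reachable set from 2 gives S-side
cut edges (S→T): {(1,4), (1,6), (1,9), (2,5), (2,10)} total cap 53

Min-cut arcs: {(1,4), (1,6), (1,9), (2,5), (2,10)} (total capacity 53)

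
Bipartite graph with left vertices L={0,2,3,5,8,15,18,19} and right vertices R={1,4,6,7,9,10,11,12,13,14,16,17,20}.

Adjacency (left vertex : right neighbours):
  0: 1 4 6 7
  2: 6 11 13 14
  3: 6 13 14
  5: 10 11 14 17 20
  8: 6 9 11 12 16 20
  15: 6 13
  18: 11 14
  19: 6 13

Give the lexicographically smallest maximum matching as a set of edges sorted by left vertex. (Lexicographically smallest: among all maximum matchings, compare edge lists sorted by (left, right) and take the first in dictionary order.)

|M| = 7 (so the lex-smallest maximum matching has 7 edges)
process left vertices in ascending order; for each, take the smallest-labelled available neighbour that still permits 7 edges overall, or leave it unmatched if none does
lex-smallest matching: {0-1, 2-6, 3-14, 5-10, 8-9, 15-13, 18-11}

Lex-smallest maximum matching: {(0,1), (2,6), (3,14), (5,10), (8,9), (15,13), (18,11)}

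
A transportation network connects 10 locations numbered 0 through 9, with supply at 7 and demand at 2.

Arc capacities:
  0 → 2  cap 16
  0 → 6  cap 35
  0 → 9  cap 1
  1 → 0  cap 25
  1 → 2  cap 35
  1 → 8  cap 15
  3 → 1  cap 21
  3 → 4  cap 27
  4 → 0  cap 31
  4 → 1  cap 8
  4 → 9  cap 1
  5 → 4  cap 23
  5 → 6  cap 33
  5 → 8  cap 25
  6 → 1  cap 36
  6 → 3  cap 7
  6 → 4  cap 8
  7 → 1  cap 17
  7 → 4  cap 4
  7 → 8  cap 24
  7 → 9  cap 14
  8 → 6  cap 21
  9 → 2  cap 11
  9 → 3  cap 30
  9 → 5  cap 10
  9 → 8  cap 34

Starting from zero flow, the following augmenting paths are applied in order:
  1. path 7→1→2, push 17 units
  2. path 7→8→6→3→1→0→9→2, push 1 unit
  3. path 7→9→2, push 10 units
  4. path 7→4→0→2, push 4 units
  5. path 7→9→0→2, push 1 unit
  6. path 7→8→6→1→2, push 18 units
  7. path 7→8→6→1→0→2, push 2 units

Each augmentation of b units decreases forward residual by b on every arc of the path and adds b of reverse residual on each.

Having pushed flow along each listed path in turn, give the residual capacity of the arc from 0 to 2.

after path 1 (7→1→2, push 17): res(0,2)=16
after path 2 (7→8→6→3→1→0→9→2, push 1): res(0,2)=16
after path 3 (7→9→2, push 10): res(0,2)=16
after path 4 (7→4→0→2, push 4): res(0,2)=12
after path 5 (7→9→0→2, push 1): res(0,2)=11
after path 6 (7→8→6→1→2, push 18): res(0,2)=11
after path 7 (7→8→6→1→0→2, push 2): res(0,2)=9

Residual capacity of (0,2): 9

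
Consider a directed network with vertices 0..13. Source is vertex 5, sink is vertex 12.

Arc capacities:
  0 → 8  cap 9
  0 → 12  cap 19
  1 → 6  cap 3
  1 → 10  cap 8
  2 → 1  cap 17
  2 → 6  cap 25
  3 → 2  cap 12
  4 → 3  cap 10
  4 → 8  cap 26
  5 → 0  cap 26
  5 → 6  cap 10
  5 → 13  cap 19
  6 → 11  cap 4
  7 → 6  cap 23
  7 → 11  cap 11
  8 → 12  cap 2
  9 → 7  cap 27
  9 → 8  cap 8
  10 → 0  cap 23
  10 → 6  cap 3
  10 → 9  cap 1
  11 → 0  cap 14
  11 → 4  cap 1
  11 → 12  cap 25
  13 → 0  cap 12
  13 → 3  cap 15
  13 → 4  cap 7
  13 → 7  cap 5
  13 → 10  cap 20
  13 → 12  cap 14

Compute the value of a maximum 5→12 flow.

augment #1: 5→0→12 bottleneck 19, total now 19
augment #2: 5→13→12 bottleneck 14, total now 33
augment #3: 5→0→8→12 bottleneck 2, total now 35
augment #4: 5→6→11→12 bottleneck 4, total now 39
augment #5: 5→13→7→11→12 bottleneck 5, total now 44

Maximum flow value: 44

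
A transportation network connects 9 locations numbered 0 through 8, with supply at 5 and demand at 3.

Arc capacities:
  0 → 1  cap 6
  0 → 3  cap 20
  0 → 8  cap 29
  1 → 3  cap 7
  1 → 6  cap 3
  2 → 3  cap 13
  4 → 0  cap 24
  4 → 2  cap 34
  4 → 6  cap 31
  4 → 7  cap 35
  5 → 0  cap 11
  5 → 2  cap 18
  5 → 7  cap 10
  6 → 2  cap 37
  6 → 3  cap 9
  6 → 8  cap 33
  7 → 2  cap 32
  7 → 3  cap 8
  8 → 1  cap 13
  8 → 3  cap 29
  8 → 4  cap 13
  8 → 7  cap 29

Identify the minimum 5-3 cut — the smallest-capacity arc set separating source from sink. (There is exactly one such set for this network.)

Min-cut arcs: {(2,3), (5,0), (7,3)} (total capacity 32)

augment #1: 5→0→3 push 11
augment #2: 5→2→3 push 13
augment #3: 5→7→3 push 8
max flow = 32; residual-reachable set from 5 gives S-side
cut edges (S→T): {(2,3), (5,0), (7,3)} total cap 32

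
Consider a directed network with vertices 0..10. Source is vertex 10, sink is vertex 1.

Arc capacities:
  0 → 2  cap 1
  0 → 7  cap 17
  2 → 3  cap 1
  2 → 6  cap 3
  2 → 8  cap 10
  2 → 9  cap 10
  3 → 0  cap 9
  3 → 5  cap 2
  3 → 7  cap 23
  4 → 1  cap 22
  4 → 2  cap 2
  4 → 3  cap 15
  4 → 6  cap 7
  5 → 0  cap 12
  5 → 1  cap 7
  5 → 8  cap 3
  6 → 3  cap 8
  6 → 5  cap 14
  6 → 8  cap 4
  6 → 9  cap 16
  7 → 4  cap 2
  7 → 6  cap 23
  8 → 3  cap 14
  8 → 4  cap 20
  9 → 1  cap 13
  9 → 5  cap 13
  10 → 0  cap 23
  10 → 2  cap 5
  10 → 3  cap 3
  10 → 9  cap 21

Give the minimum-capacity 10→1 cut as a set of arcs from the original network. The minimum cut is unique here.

Min-cut arcs: {(0,2), (5,1), (5,8), (6,8), (7,4), (9,1), (10,2)} (total capacity 35)

augment #1: 10→9→1 push 13
augment #2: 10→3→5→1 push 2
augment #3: 10→9→5→1 push 5
augment #4: 10→0→7→4→1 push 2
augment #5: 10→2→8→4→1 push 5
augment #6: 10→0→2→8→4→1 push 1
augment #7: 10→9→5→8→4→1 push 3
augment #8: 10→0→7→6→8→4→1 push 4
max flow = 35; residual-reachable set from 10 gives S-side
cut edges (S→T): {(0,2), (5,1), (5,8), (6,8), (7,4), (9,1), (10,2)} total cap 35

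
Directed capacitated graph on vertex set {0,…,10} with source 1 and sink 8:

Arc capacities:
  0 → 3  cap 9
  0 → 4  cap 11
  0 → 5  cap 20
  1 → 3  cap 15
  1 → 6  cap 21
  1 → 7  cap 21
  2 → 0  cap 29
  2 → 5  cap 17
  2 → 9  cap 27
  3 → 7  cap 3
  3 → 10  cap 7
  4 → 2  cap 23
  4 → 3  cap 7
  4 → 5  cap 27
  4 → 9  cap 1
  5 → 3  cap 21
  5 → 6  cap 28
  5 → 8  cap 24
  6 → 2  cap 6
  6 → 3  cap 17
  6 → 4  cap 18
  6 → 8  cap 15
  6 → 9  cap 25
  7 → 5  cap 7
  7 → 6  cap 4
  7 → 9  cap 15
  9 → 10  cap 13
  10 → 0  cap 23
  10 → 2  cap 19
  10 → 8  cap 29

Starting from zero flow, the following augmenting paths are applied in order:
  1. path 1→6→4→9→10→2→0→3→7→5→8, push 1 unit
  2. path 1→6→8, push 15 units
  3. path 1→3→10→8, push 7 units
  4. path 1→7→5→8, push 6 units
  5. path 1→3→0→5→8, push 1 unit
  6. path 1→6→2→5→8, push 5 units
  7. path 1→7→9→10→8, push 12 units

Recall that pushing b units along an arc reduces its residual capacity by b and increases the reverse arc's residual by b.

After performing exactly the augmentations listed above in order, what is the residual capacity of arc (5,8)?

Residual capacity of (5,8): 11

after path 1 (1→6→4→9→10→2→0→3→7→5→8, push 1): res(5,8)=23
after path 2 (1→6→8, push 15): res(5,8)=23
after path 3 (1→3→10→8, push 7): res(5,8)=23
after path 4 (1→7→5→8, push 6): res(5,8)=17
after path 5 (1→3→0→5→8, push 1): res(5,8)=16
after path 6 (1→6→2→5→8, push 5): res(5,8)=11
after path 7 (1→7→9→10→8, push 12): res(5,8)=11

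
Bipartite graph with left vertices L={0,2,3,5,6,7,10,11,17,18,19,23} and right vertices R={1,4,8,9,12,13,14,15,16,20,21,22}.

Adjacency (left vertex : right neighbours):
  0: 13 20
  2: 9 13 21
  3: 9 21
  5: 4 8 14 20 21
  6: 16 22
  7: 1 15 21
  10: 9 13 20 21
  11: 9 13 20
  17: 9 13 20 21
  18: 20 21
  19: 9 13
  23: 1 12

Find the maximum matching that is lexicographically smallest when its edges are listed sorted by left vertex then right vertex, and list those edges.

|M| = 8 (so the lex-smallest maximum matching has 8 edges)
process left vertices in ascending order; for each, take the smallest-labelled available neighbour that still permits 8 edges overall, or leave it unmatched if none does
lex-smallest matching: {0-13, 2-9, 3-21, 5-4, 6-16, 7-1, 10-20, 23-12}

Lex-smallest maximum matching: {(0,13), (2,9), (3,21), (5,4), (6,16), (7,1), (10,20), (23,12)}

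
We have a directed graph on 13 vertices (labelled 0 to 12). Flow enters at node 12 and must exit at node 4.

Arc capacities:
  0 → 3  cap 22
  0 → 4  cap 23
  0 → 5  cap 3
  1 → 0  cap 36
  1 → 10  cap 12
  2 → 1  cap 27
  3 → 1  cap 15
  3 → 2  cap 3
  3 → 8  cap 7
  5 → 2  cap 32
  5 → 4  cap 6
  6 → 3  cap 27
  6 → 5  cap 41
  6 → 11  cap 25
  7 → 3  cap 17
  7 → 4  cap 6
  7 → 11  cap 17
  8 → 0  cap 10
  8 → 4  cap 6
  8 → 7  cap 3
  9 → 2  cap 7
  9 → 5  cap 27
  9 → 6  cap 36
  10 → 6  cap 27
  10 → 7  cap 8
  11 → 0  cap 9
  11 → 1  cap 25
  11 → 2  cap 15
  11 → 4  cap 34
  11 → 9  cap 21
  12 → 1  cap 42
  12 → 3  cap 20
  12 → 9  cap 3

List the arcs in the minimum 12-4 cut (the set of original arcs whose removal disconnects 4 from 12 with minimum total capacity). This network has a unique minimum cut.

Min-cut arcs: {(0,4), (0,5), (1,10), (3,8), (12,9)} (total capacity 48)

augment #1: 12→1→0→4 push 23
augment #2: 12→3→8→4 push 6
augment #3: 12→9→5→4 push 3
augment #4: 12→1→0→5→4 push 3
augment #5: 12→1→10→7→4 push 6
augment #6: 12→1→10→6→11→4 push 6
augment #7: 12→3→8→7→11→4 push 1
max flow = 48; residual-reachable set from 12 gives S-side
cut edges (S→T): {(0,4), (0,5), (1,10), (3,8), (12,9)} total cap 48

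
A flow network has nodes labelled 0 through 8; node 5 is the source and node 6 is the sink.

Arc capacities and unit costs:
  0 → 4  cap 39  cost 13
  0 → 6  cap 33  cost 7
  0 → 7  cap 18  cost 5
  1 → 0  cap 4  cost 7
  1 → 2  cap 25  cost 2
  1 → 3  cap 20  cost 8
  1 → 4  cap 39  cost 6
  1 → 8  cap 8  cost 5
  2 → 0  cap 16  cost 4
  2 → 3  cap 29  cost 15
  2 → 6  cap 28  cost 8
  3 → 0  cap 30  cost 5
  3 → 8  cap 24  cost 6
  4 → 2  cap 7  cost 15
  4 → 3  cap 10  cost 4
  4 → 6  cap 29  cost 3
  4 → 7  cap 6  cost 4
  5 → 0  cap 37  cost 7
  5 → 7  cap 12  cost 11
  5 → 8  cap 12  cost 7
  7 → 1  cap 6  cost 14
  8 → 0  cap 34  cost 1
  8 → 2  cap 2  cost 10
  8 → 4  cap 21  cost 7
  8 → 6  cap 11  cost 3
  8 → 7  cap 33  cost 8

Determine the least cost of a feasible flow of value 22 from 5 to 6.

Minimum cost for 22 units: 264

shortest-cost path #1: 5→8→6 push 11 @ unit cost 10 (adds 110)
shortest-cost path #2: 5→0→6 push 11 @ unit cost 14 (adds 154)
total cost = 264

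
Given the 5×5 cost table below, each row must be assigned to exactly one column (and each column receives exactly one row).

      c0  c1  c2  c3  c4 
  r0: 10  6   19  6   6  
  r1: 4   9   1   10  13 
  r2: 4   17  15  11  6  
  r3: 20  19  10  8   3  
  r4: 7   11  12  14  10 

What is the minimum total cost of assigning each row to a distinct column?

Minimum assignment cost: 25

optimal assignment: row0→col3 (cost 6), row1→col2 (cost 1), row2→col0 (cost 4), row3→col4 (cost 3), row4→col1 (cost 11)
total = 6 + 1 + 4 + 3 + 11 = 25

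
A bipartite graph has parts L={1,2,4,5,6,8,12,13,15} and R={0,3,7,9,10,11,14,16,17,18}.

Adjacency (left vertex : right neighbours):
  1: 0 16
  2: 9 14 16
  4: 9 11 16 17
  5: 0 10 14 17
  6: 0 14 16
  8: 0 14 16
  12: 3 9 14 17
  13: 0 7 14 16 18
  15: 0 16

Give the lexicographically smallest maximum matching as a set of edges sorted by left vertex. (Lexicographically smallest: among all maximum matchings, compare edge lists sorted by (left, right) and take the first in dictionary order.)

|M| = 8 (so the lex-smallest maximum matching has 8 edges)
process left vertices in ascending order; for each, take the smallest-labelled available neighbour that still permits 8 edges overall, or leave it unmatched if none does
lex-smallest matching: {1-0, 2-9, 4-11, 5-10, 6-14, 8-16, 12-3, 13-7}

Lex-smallest maximum matching: {(1,0), (2,9), (4,11), (5,10), (6,14), (8,16), (12,3), (13,7)}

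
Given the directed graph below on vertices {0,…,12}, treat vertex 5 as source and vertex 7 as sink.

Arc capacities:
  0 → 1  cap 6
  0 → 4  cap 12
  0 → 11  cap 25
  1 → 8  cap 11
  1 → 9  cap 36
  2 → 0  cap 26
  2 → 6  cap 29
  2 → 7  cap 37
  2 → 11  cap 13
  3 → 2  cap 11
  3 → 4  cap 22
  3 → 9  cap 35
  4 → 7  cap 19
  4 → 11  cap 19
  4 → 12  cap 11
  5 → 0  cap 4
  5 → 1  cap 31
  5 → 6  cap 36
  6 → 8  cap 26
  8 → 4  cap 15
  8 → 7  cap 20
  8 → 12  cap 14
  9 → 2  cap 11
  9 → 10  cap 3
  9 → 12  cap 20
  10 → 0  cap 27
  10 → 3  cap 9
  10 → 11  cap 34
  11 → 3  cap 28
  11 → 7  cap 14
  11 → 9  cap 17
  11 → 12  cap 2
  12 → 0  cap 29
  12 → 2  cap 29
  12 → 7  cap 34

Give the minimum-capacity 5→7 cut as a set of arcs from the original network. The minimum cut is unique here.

Min-cut arcs: {(5,0), (5,1), (6,8)} (total capacity 61)

augment #1: 5→0→4→7 push 4
augment #2: 5→1→8→7 push 11
augment #3: 5→6→8→7 push 9
augment #4: 5→1→9→2→7 push 11
augment #5: 5→1→9→12→7 push 9
augment #6: 5→6→8→4→7 push 15
augment #7: 5→6→8→12→7 push 2
max flow = 61; residual-reachable set from 5 gives S-side
cut edges (S→T): {(5,0), (5,1), (6,8)} total cap 61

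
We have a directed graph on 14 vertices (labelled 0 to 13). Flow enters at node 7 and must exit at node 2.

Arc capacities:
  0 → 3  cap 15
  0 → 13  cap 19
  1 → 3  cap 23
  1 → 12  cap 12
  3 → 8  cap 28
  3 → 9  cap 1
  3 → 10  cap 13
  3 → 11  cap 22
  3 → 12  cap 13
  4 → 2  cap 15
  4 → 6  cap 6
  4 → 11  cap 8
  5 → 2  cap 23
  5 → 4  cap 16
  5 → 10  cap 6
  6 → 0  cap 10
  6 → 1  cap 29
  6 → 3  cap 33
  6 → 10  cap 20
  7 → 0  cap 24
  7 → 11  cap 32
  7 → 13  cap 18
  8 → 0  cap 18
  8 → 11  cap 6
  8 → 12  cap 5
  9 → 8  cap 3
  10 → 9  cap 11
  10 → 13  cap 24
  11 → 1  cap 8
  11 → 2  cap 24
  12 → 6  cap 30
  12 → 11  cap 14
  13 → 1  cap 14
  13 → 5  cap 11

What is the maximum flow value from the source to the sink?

augment #1: 7→11→2 bottleneck 24, total now 24
augment #2: 7→13→5→2 bottleneck 11, total now 35

Maximum flow value: 35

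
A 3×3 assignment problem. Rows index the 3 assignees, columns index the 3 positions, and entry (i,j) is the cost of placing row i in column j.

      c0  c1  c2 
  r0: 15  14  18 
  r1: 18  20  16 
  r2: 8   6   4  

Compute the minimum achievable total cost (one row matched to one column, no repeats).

Minimum assignment cost: 36

optimal assignment: row0→col1 (cost 14), row1→col0 (cost 18), row2→col2 (cost 4)
total = 14 + 18 + 4 = 36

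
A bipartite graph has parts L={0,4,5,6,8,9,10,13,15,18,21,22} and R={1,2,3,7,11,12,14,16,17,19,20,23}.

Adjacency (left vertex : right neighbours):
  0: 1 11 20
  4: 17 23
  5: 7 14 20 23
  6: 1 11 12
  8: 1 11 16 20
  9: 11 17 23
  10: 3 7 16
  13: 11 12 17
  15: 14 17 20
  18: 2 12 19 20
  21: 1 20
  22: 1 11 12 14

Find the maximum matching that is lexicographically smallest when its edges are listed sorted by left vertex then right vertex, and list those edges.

Lex-smallest maximum matching: {(0,1), (4,17), (5,7), (6,11), (8,16), (9,23), (10,3), (13,12), (15,14), (18,2), (21,20)}

|M| = 11 (so the lex-smallest maximum matching has 11 edges)
process left vertices in ascending order; for each, take the smallest-labelled available neighbour that still permits 11 edges overall, or leave it unmatched if none does
lex-smallest matching: {0-1, 4-17, 5-7, 6-11, 8-16, 9-23, 10-3, 13-12, 15-14, 18-2, 21-20}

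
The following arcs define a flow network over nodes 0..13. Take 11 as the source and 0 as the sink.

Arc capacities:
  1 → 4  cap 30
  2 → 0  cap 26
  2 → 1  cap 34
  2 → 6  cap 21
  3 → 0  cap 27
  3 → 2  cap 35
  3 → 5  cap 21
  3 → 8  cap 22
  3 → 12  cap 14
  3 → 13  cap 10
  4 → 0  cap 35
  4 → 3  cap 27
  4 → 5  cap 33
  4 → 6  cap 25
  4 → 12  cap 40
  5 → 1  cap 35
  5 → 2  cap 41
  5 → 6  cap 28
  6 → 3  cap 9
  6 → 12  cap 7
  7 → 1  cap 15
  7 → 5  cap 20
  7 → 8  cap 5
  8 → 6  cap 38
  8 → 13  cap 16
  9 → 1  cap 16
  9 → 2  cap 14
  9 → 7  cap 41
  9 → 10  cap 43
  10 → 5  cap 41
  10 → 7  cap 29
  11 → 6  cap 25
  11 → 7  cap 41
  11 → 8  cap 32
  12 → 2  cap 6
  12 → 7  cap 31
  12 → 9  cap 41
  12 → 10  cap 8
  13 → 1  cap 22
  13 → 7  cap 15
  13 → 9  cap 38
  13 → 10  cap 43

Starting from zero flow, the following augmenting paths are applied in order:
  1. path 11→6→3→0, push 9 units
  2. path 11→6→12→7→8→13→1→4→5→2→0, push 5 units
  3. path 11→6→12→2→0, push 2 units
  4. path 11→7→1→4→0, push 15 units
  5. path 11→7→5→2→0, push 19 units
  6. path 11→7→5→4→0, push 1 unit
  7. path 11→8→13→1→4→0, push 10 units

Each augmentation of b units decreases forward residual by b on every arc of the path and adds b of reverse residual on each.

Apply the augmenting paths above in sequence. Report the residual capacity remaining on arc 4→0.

Residual capacity of (4,0): 9

after path 1 (11→6→3→0, push 9): res(4,0)=35
after path 2 (11→6→12→7→8→13→1→4→5→2→0, push 5): res(4,0)=35
after path 3 (11→6→12→2→0, push 2): res(4,0)=35
after path 4 (11→7→1→4→0, push 15): res(4,0)=20
after path 5 (11→7→5→2→0, push 19): res(4,0)=20
after path 6 (11→7→5→4→0, push 1): res(4,0)=19
after path 7 (11→8→13→1→4→0, push 10): res(4,0)=9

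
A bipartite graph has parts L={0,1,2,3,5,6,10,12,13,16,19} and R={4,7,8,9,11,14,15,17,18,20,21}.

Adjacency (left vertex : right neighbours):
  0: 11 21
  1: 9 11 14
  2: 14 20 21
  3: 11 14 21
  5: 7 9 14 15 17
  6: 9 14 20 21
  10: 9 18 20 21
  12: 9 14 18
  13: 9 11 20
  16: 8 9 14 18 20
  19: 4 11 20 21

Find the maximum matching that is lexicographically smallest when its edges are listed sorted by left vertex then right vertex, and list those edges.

|M| = 9 (so the lex-smallest maximum matching has 9 edges)
process left vertices in ascending order; for each, take the smallest-labelled available neighbour that still permits 9 edges overall, or leave it unmatched if none does
lex-smallest matching: {0-11, 1-9, 2-14, 3-21, 5-7, 6-20, 10-18, 16-8, 19-4}

Lex-smallest maximum matching: {(0,11), (1,9), (2,14), (3,21), (5,7), (6,20), (10,18), (16,8), (19,4)}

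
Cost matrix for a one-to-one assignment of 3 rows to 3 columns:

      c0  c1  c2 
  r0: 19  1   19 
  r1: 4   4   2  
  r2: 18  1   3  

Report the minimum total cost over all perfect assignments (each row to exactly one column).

Minimum assignment cost: 8

optimal assignment: row0→col1 (cost 1), row1→col0 (cost 4), row2→col2 (cost 3)
total = 1 + 4 + 3 = 8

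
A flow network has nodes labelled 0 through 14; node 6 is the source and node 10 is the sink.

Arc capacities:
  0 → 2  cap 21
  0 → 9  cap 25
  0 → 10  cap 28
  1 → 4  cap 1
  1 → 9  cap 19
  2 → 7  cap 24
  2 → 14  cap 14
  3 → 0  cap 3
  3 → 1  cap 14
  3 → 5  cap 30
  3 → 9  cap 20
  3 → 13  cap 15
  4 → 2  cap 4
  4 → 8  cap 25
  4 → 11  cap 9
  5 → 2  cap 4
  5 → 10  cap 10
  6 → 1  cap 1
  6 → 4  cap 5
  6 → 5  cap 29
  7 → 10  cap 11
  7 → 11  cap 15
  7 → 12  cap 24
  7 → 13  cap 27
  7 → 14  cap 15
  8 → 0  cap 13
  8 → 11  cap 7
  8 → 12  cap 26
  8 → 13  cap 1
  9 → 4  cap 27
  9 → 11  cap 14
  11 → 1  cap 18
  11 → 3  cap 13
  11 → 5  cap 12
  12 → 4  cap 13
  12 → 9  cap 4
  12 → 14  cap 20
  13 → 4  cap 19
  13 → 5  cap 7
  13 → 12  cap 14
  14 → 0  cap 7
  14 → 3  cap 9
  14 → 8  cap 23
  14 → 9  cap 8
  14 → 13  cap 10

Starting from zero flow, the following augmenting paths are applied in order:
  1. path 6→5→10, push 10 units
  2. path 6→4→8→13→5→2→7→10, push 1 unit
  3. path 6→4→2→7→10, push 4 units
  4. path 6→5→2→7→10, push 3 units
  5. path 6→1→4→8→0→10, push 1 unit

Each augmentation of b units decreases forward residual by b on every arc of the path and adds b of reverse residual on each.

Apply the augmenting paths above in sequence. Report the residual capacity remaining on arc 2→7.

Residual capacity of (2,7): 16

after path 1 (6→5→10, push 10): res(2,7)=24
after path 2 (6→4→8→13→5→2→7→10, push 1): res(2,7)=23
after path 3 (6→4→2→7→10, push 4): res(2,7)=19
after path 4 (6→5→2→7→10, push 3): res(2,7)=16
after path 5 (6→1→4→8→0→10, push 1): res(2,7)=16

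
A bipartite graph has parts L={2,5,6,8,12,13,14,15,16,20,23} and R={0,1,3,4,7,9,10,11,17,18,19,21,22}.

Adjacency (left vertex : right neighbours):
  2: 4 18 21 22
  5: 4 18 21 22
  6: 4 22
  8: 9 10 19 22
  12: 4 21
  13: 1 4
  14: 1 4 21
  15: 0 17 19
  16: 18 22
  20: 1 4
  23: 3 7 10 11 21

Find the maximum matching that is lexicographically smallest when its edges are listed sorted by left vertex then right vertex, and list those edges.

Lex-smallest maximum matching: {(2,4), (5,18), (6,22), (8,9), (12,21), (13,1), (15,0), (23,3)}

|M| = 8 (so the lex-smallest maximum matching has 8 edges)
process left vertices in ascending order; for each, take the smallest-labelled available neighbour that still permits 8 edges overall, or leave it unmatched if none does
lex-smallest matching: {2-4, 5-18, 6-22, 8-9, 12-21, 13-1, 15-0, 23-3}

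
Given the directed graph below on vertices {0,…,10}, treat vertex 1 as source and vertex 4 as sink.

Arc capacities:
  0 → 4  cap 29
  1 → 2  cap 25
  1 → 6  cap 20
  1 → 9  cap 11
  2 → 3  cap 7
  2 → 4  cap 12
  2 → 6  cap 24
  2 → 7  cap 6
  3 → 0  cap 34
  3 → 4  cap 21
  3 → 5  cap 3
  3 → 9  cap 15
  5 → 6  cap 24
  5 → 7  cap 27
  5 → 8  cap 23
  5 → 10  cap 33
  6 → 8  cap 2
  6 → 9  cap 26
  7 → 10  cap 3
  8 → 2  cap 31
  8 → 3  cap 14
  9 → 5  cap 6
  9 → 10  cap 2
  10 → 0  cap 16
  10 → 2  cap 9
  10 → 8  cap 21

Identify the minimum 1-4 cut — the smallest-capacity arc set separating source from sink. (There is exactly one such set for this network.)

augment #1: 1→2→4 push 12
augment #2: 1→2→3→4 push 7
augment #3: 1→6→8→3→4 push 2
augment #4: 1→9→10→0→4 push 2
augment #5: 1→2→7→10→0→4 push 3
augment #6: 1→9→5→8→3→4 push 6
max flow = 32; residual-reachable set from 1 gives S-side
cut edges (S→T): {(2,3), (2,4), (6,8), (7,10), (9,5), (9,10)} total cap 32

Min-cut arcs: {(2,3), (2,4), (6,8), (7,10), (9,5), (9,10)} (total capacity 32)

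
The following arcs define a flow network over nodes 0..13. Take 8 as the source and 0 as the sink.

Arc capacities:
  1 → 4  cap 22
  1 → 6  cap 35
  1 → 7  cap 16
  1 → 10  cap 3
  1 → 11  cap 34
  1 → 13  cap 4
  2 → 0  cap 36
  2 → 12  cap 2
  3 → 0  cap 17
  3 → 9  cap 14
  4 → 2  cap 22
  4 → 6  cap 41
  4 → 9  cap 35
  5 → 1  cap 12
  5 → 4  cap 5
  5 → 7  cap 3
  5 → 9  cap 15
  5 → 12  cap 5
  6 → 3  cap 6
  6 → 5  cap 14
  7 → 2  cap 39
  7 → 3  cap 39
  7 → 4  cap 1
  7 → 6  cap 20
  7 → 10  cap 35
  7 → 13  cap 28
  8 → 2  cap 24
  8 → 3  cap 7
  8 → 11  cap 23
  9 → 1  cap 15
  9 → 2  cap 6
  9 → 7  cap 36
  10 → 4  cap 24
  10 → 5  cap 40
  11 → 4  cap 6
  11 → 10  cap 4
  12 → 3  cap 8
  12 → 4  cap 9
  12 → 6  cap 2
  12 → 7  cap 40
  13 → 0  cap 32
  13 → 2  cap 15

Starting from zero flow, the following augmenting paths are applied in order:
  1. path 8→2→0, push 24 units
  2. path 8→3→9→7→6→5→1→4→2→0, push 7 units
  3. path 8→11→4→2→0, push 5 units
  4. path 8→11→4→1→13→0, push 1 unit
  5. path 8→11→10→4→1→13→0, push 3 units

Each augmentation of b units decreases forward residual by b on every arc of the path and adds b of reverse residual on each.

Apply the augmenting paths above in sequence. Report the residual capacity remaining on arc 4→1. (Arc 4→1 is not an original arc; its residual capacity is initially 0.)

after path 1 (8→2→0, push 24): res(4,1)=0
after path 2 (8→3→9→7→6→5→1→4→2→0, push 7): res(4,1)=7
after path 3 (8→11→4→2→0, push 5): res(4,1)=7
after path 4 (8→11→4→1→13→0, push 1): res(4,1)=6
after path 5 (8→11→10→4→1→13→0, push 3): res(4,1)=3

Residual capacity of (4,1): 3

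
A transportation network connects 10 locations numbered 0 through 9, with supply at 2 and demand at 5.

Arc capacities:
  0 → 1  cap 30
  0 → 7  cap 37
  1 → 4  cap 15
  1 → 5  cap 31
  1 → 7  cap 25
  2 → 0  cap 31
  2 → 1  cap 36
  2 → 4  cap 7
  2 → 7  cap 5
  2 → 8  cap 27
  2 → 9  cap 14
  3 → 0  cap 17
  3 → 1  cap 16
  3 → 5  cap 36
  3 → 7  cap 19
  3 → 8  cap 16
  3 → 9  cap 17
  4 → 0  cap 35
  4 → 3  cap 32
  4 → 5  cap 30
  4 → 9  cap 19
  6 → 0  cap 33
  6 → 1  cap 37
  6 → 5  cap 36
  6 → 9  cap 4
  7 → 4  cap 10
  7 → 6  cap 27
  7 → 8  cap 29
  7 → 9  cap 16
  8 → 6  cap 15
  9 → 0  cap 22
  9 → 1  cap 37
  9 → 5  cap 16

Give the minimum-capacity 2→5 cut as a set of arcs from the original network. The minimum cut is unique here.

Min-cut arcs: {(2,0), (2,1), (2,4), (2,7), (2,9), (8,6)} (total capacity 108)

augment #1: 2→1→5 push 31
augment #2: 2→4→5 push 7
augment #3: 2→9→5 push 14
augment #4: 2→1→4→5 push 5
augment #5: 2→7→4→5 push 5
augment #6: 2→8→6→5 push 15
augment #7: 2→0→1→4→5 push 10
augment #8: 2→0→7→4→5 push 3
augment #9: 2→0→7→6→5 push 18
max flow = 108; residual-reachable set from 2 gives S-side
cut edges (S→T): {(2,0), (2,1), (2,4), (2,7), (2,9), (8,6)} total cap 108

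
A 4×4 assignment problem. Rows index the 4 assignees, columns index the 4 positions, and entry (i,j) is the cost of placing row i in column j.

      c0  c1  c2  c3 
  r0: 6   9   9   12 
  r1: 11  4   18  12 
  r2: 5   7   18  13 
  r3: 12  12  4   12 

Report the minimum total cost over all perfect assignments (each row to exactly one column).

Minimum assignment cost: 25

optimal assignment: row0→col3 (cost 12), row1→col1 (cost 4), row2→col0 (cost 5), row3→col2 (cost 4)
total = 12 + 4 + 5 + 4 = 25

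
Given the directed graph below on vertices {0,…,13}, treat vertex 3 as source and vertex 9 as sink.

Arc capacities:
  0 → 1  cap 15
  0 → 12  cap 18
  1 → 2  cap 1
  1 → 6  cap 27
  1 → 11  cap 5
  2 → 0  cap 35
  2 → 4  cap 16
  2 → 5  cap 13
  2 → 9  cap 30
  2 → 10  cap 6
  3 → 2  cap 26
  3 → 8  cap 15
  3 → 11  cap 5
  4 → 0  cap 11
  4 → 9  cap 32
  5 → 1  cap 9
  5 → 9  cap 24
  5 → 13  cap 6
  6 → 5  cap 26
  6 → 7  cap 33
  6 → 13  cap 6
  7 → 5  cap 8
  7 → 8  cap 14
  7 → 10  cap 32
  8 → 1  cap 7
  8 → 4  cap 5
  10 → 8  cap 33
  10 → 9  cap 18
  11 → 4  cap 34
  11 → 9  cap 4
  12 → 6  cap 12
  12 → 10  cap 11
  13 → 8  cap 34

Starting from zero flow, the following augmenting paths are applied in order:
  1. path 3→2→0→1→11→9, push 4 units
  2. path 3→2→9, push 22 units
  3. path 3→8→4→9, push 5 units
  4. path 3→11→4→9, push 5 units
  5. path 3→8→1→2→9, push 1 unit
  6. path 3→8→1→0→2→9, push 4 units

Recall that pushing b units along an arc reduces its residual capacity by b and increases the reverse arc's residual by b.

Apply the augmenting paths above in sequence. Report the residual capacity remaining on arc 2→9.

Residual capacity of (2,9): 3

after path 1 (3→2→0→1→11→9, push 4): res(2,9)=30
after path 2 (3→2→9, push 22): res(2,9)=8
after path 3 (3→8→4→9, push 5): res(2,9)=8
after path 4 (3→11→4→9, push 5): res(2,9)=8
after path 5 (3→8→1→2→9, push 1): res(2,9)=7
after path 6 (3→8→1→0→2→9, push 4): res(2,9)=3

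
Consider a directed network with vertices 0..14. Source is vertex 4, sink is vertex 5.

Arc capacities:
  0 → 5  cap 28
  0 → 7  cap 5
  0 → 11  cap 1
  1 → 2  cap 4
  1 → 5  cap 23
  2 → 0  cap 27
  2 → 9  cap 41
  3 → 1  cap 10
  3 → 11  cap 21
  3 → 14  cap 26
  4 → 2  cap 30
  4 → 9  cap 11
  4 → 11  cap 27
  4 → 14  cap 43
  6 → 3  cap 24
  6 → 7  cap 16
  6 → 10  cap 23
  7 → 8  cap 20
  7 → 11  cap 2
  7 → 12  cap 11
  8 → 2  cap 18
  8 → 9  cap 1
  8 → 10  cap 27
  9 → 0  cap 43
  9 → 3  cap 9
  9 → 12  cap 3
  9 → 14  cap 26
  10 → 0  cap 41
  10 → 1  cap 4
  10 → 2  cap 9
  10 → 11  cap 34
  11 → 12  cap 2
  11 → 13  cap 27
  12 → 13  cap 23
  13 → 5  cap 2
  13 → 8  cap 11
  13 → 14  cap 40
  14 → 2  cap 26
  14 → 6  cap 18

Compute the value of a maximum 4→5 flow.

augment #1: 4→2→0→5 bottleneck 27, total now 27
augment #2: 4→9→0→5 bottleneck 1, total now 28
augment #3: 4→11→13→5 bottleneck 2, total now 30
augment #4: 4→9→3→1→5 bottleneck 9, total now 39
augment #5: 4→14→6→3→1→5 bottleneck 1, total now 40
augment #6: 4→14→6→10→1→5 bottleneck 4, total now 44

Maximum flow value: 44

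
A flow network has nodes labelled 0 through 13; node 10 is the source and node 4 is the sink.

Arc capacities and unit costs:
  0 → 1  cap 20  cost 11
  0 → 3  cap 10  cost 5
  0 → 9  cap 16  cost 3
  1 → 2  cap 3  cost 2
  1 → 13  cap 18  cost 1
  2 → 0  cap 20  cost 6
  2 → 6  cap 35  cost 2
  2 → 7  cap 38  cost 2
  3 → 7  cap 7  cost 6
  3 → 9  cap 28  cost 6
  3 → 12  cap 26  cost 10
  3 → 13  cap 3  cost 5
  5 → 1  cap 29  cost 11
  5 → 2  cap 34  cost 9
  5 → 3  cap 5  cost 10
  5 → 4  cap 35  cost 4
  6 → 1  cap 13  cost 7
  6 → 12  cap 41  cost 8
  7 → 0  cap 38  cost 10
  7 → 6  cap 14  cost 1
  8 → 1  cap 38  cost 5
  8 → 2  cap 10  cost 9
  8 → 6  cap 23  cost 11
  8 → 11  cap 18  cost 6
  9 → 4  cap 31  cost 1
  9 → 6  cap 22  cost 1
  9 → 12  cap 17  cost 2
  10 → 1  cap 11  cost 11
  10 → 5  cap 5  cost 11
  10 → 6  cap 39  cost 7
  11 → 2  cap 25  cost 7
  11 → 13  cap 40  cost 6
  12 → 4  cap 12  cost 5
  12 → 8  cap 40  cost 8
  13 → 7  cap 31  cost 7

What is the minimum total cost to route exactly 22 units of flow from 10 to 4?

Minimum cost for 22 units: 450

shortest-cost path #1: 10→5→4 push 5 @ unit cost 15 (adds 75)
shortest-cost path #2: 10→6→12→4 push 12 @ unit cost 20 (adds 240)
shortest-cost path #3: 10→1→2→0→9→4 push 3 @ unit cost 23 (adds 69)
shortest-cost path #4: 10→1→13→7→0→9→4 push 2 @ unit cost 33 (adds 66)
total cost = 450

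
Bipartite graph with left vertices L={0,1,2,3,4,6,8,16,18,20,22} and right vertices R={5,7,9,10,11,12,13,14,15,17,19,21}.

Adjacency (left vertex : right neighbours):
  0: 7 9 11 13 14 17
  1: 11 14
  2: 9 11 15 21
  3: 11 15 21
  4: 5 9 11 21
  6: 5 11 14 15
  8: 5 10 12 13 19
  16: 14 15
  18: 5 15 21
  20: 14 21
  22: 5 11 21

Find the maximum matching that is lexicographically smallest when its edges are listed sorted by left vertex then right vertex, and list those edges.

|M| = 8 (so the lex-smallest maximum matching has 8 edges)
process left vertices in ascending order; for each, take the smallest-labelled available neighbour that still permits 8 edges overall, or leave it unmatched if none does
lex-smallest matching: {0-7, 1-11, 2-9, 3-15, 4-5, 6-14, 8-10, 18-21}

Lex-smallest maximum matching: {(0,7), (1,11), (2,9), (3,15), (4,5), (6,14), (8,10), (18,21)}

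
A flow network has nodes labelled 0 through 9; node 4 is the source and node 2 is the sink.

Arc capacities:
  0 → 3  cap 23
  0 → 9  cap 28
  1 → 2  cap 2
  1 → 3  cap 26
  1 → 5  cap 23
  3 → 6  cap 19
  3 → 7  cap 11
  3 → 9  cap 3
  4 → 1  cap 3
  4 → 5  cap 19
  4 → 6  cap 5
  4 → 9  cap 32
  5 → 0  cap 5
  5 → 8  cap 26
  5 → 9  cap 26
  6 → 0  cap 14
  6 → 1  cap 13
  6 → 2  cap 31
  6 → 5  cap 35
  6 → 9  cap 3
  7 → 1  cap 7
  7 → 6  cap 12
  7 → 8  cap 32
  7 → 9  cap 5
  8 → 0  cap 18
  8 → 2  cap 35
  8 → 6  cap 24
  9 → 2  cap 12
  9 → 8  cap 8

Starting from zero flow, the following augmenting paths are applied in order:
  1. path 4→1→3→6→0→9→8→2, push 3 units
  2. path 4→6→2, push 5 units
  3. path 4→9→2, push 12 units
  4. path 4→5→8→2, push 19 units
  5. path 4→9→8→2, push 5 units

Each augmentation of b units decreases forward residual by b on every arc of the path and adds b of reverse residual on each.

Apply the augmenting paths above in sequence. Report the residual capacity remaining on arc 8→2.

Residual capacity of (8,2): 8

after path 1 (4→1→3→6→0→9→8→2, push 3): res(8,2)=32
after path 2 (4→6→2, push 5): res(8,2)=32
after path 3 (4→9→2, push 12): res(8,2)=32
after path 4 (4→5→8→2, push 19): res(8,2)=13
after path 5 (4→9→8→2, push 5): res(8,2)=8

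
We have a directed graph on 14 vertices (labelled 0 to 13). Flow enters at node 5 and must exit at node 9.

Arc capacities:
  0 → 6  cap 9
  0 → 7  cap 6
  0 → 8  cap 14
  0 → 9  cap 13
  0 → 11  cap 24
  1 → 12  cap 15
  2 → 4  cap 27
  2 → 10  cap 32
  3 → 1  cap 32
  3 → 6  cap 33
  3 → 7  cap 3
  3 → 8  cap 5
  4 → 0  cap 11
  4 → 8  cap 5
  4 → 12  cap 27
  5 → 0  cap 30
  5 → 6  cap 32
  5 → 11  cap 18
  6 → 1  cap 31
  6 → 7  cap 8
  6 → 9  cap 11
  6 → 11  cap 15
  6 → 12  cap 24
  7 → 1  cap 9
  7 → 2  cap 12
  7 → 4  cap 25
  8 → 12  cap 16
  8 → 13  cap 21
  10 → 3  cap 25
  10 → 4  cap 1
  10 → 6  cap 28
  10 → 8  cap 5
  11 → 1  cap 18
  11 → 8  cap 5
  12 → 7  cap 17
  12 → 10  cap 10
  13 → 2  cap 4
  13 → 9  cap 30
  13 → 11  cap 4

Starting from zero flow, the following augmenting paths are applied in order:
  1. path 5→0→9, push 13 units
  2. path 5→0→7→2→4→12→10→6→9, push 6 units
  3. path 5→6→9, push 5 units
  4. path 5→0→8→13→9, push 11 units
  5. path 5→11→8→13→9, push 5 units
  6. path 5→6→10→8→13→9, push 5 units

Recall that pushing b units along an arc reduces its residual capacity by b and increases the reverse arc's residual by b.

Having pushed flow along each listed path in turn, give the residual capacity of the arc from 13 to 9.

after path 1 (5→0→9, push 13): res(13,9)=30
after path 2 (5→0→7→2→4→12→10→6→9, push 6): res(13,9)=30
after path 3 (5→6→9, push 5): res(13,9)=30
after path 4 (5→0→8→13→9, push 11): res(13,9)=19
after path 5 (5→11→8→13→9, push 5): res(13,9)=14
after path 6 (5→6→10→8→13→9, push 5): res(13,9)=9

Residual capacity of (13,9): 9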